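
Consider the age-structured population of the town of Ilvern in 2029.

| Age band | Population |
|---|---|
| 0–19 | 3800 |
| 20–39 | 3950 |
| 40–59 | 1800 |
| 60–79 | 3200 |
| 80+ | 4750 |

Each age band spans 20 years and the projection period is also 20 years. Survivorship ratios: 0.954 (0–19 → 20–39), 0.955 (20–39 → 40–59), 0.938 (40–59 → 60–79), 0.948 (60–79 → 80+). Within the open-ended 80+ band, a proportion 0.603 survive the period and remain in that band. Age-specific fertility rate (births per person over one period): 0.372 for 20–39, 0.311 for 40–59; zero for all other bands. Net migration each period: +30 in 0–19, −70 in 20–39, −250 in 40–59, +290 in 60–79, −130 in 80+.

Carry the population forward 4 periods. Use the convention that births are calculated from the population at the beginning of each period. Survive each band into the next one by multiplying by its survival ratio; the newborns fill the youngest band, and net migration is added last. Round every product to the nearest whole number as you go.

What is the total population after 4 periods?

After projecting period 1:
Births: 3950 * 0.372 = 1469, 1800 * 0.311 = 560 → total 2029
20–39: 3800 * 0.954 = 3625
40–59: 3950 * 0.955 = 3772
60–79: 1800 * 0.938 = 1688
80+: 3200 * 0.948 + 4750 * 0.603 = 3034 + 2864 = 5898
Net migration: 0–19 + 30 → 2059; 20–39 − 70 → 3555; 40–59 − 250 → 3522; 60–79 + 290 → 1978; 80+ − 130 → 5768
→ [2059, 3555, 3522, 1978, 5768]
After projecting period 2:
Births: 3555 * 0.372 = 1322, 3522 * 0.311 = 1095 → total 2417
20–39: 2059 * 0.954 = 1964
40–59: 3555 * 0.955 = 3395
60–79: 3522 * 0.938 = 3304
80+: 1978 * 0.948 + 5768 * 0.603 = 1875 + 3478 = 5353
Net migration: 0–19 + 30 → 2447; 20–39 − 70 → 1894; 40–59 − 250 → 3145; 60–79 + 290 → 3594; 80+ − 130 → 5223
→ [2447, 1894, 3145, 3594, 5223]
After projecting period 3:
Births: 1894 * 0.372 = 705, 3145 * 0.311 = 978 → total 1683
20–39: 2447 * 0.954 = 2334
40–59: 1894 * 0.955 = 1809
60–79: 3145 * 0.938 = 2950
80+: 3594 * 0.948 + 5223 * 0.603 = 3407 + 3149 = 6556
Net migration: 0–19 + 30 → 1713; 20–39 − 70 → 2264; 40–59 − 250 → 1559; 60–79 + 290 → 3240; 80+ − 130 → 6426
→ [1713, 2264, 1559, 3240, 6426]
After projecting period 4:
Births: 2264 * 0.372 = 842, 1559 * 0.311 = 485 → total 1327
20–39: 1713 * 0.954 = 1634
40–59: 2264 * 0.955 = 2162
60–79: 1559 * 0.938 = 1462
80+: 3240 * 0.948 + 6426 * 0.603 = 3072 + 3875 = 6947
Net migration: 0–19 + 30 → 1357; 20–39 − 70 → 1564; 40–59 − 250 → 1912; 60–79 + 290 → 1752; 80+ − 130 → 6817
→ [1357, 1564, 1912, 1752, 6817]
Total after period 4: 1357 + 1564 + 1912 + 1752 + 6817 = 13402

13402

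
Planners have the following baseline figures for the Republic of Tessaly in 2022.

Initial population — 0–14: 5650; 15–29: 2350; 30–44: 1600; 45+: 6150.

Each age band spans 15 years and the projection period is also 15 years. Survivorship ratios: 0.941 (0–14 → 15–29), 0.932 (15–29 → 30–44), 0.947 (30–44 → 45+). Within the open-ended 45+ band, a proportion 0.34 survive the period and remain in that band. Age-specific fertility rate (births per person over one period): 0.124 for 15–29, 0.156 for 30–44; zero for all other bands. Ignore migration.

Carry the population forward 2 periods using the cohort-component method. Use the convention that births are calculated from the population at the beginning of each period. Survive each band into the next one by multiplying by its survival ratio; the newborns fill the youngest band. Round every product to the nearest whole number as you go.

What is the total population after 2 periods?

9765

[period 1]
Births: 2350 * 0.124 = 291  |  1600 * 0.156 = 250 → total 541
15–29: 5650 * 0.941 = 5317
30–44: 2350 * 0.932 = 2190
45+: 1600 * 0.947 + 6150 * 0.34 = 1515 + 2091 = 3606
End of period: [541, 5317, 2190, 3606]
[period 2]
Births: 5317 * 0.124 = 659  |  2190 * 0.156 = 342 → total 1001
15–29: 541 * 0.941 = 509
30–44: 5317 * 0.932 = 4955
45+: 2190 * 0.947 + 3606 * 0.34 = 2074 + 1226 = 3300
End of period: [1001, 509, 4955, 3300]
Total after period 2: 1001 + 509 + 4955 + 3300 = 9765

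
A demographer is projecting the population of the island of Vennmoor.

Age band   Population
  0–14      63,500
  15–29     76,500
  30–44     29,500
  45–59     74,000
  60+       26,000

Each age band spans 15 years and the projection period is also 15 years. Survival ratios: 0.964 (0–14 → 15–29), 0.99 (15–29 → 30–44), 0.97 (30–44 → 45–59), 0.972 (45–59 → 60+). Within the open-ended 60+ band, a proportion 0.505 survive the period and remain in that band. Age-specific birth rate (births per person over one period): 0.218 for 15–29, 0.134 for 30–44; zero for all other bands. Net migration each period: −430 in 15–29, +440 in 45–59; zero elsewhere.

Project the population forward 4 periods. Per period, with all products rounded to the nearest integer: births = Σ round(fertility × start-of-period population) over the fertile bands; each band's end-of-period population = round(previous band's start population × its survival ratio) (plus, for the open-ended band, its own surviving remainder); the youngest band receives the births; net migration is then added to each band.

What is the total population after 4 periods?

Period 1.
Births: 76500 × 0.218 = 16677  |  29500 × 0.134 = 3953 → 20630
15–29: 63500 × 0.964 = 61214
30–44: 76500 × 0.99 = 75735
45–59: 29500 × 0.97 = 28615
60+: 74000 × 0.972 + 26000 × 0.505 = 71928 + 13130 = 85058
Net migration: 15–29 − 430 → 60784; 45–59 + 440 → 29055
End of period: [20630, 60784, 75735, 29055, 85058]
Period 2.
Births: 60784 × 0.218 = 13251  |  75735 × 0.134 = 10148 → 23399
15–29: 20630 × 0.964 = 19887
30–44: 60784 × 0.99 = 60176
45–59: 75735 × 0.97 = 73463
60+: 29055 × 0.972 + 85058 × 0.505 = 28241 + 42954 = 71195
Net migration: 15–29 − 430 → 19457; 45–59 + 440 → 73903
End of period: [23399, 19457, 60176, 73903, 71195]
Period 3.
Births: 19457 × 0.218 = 4242  |  60176 × 0.134 = 8064 → 12306
15–29: 23399 × 0.964 = 22557
30–44: 19457 × 0.99 = 19262
45–59: 60176 × 0.97 = 58371
60+: 73903 × 0.972 + 71195 × 0.505 = 71834 + 35953 = 107787
Net migration: 15–29 − 430 → 22127; 45–59 + 440 → 58811
End of period: [12306, 22127, 19262, 58811, 107787]
Period 4.
Births: 22127 × 0.218 = 4824  |  19262 × 0.134 = 2581 → 7405
15–29: 12306 × 0.964 = 11863
30–44: 22127 × 0.99 = 21906
45–59: 19262 × 0.97 = 18684
60+: 58811 × 0.972 + 107787 × 0.505 = 57164 + 54432 = 111596
Net migration: 15–29 − 430 → 11433; 45–59 + 440 → 19124
End of period: [7405, 11433, 21906, 19124, 111596]
Total after period 4: 7405 + 11433 + 21906 + 19124 + 111596 = 171464

171464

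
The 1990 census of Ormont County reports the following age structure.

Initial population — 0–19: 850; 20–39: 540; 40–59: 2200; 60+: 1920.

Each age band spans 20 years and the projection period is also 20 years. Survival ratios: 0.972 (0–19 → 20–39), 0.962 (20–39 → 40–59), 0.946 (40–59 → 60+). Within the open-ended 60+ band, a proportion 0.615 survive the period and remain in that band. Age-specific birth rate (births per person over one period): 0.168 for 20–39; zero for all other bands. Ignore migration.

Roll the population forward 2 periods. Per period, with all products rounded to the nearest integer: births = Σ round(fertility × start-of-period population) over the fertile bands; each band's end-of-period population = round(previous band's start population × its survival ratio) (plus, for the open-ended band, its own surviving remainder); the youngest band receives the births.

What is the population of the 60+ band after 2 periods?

2497

— Period 1 —
Births: 540 × 0.168 = 91
20–39: 850 × 0.972 = 826
40–59: 540 × 0.962 = 519
60+: 2200 × 0.946 + 1920 × 0.615 = 2081 + 1181 = 3262
Population now: 0–19=91, 20–39=826, 40–59=519, 60+=3262
— Period 2 —
Births: 826 × 0.168 = 139
20–39: 91 × 0.972 = 88
40–59: 826 × 0.962 = 795
60+: 519 × 0.946 + 3262 × 0.615 = 491 + 2006 = 2497
Population now: 0–19=139, 20–39=88, 40–59=795, 60+=2497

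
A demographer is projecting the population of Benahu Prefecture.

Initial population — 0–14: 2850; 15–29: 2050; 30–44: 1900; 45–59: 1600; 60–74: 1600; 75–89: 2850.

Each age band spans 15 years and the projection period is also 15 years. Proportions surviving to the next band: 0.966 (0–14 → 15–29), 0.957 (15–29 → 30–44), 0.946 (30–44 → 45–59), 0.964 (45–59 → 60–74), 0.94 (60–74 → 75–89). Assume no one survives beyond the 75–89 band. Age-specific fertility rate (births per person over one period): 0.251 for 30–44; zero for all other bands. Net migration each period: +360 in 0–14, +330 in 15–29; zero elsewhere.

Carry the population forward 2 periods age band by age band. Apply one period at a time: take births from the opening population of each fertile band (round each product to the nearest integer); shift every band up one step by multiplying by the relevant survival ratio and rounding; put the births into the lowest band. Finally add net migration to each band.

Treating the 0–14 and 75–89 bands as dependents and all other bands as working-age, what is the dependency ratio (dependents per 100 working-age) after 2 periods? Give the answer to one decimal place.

— Period 1 —
Births: 1900 × 0.251 = 477
15–29: 2850 × 0.966 = 2753
30–44: 2050 × 0.957 = 1962
45–59: 1900 × 0.946 = 1797
60–74: 1600 × 0.964 = 1542
75–89: 1600 × 0.94 = 1504
Net migration: 0–14 + 360 → 837; 15–29 + 330 → 3083
Population now: 0–14=837, 15–29=3083, 30–44=1962, 45–59=1797, 60–74=1542, 75–89=1504
— Period 2 —
Births: 1962 × 0.251 = 492
15–29: 837 × 0.966 = 809
30–44: 3083 × 0.957 = 2950
45–59: 1962 × 0.946 = 1856
60–74: 1797 × 0.964 = 1732
75–89: 1542 × 0.94 = 1449
Net migration: 0–14 + 360 → 852; 15–29 + 330 → 1139
Population now: 0–14=852, 15–29=1139, 30–44=2950, 45–59=1856, 60–74=1732, 75–89=1449
Dependents (band 0–14 + band 75–89) = 852 + 1449 = 2301; working-age = 7677; ratio = 2301/7677 × 100 = 30.0

30.0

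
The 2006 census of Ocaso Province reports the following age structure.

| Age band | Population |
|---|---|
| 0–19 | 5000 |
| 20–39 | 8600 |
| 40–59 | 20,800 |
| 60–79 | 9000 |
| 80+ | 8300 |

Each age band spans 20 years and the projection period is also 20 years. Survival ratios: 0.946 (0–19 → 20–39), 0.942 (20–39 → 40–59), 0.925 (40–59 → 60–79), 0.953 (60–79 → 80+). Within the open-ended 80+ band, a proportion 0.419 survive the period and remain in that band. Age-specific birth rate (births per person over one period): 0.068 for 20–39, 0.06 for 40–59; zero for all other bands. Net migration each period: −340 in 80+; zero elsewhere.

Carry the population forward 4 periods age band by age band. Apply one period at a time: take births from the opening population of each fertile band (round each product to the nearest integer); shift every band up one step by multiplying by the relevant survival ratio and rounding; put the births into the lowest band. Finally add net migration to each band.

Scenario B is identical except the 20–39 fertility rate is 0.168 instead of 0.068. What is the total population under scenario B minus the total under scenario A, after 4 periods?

[period 1]
Births: 8600 * 0.068 = 585  |  20800 * 0.06 = 1248 ⇒ total 1833
20–39: 5000 * 0.946 = 4730
40–59: 8600 * 0.942 = 8101
60–79: 20800 * 0.925 = 19240
80+: 9000 * 0.953 + 8300 * 0.419 = 8577 + 3478 = 12055
Net migration: 80+ − 340 → 11715
→ [1833, 4730, 8101, 19240, 11715]
[period 2]
Births: 4730 * 0.068 = 322  |  8101 * 0.06 = 486 ⇒ total 808
20–39: 1833 * 0.946 = 1734
40–59: 4730 * 0.942 = 4456
60–79: 8101 * 0.925 = 7493
80+: 19240 * 0.953 + 11715 * 0.419 = 18336 + 4909 = 23245
Net migration: 80+ − 340 → 22905
→ [808, 1734, 4456, 7493, 22905]
[period 3]
Births: 1734 * 0.068 = 118  |  4456 * 0.06 = 267 ⇒ total 385
20–39: 808 * 0.946 = 764
40–59: 1734 * 0.942 = 1633
60–79: 4456 * 0.925 = 4122
80+: 7493 * 0.953 + 22905 * 0.419 = 7141 + 9597 = 16738
Net migration: 80+ − 340 → 16398
→ [385, 764, 1633, 4122, 16398]
[period 4]
Births: 764 * 0.068 = 52  |  1633 * 0.06 = 98 ⇒ total 150
20–39: 385 * 0.946 = 364
40–59: 764 * 0.942 = 720
60–79: 1633 * 0.925 = 1511
80+: 4122 * 0.953 + 16398 * 0.419 = 3928 + 6871 = 10799
Net migration: 80+ − 340 → 10459
→ [150, 364, 720, 1511, 10459]
Scenario A total after 4 periods: 13204
Scenario B projection —
[period 1]
Births: 8600 * 0.168 = 1445  |  20800 * 0.06 = 1248 ⇒ total 2693
20–39: 5000 * 0.946 = 4730
40–59: 8600 * 0.942 = 8101
60–79: 20800 * 0.925 = 19240
80+: 9000 * 0.953 + 8300 * 0.419 = 8577 + 3478 = 12055
Net migration: 80+ − 340 → 11715
→ [2693, 4730, 8101, 19240, 11715]
[period 2]
Births: 4730 * 0.168 = 795  |  8101 * 0.06 = 486 ⇒ total 1281
20–39: 2693 * 0.946 = 2548
40–59: 4730 * 0.942 = 4456
60–79: 8101 * 0.925 = 7493
80+: 19240 * 0.953 + 11715 * 0.419 = 18336 + 4909 = 23245
Net migration: 80+ − 340 → 22905
→ [1281, 2548, 4456, 7493, 22905]
[period 3]
Births: 2548 * 0.168 = 428  |  4456 * 0.06 = 267 ⇒ total 695
20–39: 1281 * 0.946 = 1212
40–59: 2548 * 0.942 = 2400
60–79: 4456 * 0.925 = 4122
80+: 7493 * 0.953 + 22905 * 0.419 = 7141 + 9597 = 16738
Net migration: 80+ − 340 → 16398
→ [695, 1212, 2400, 4122, 16398]
[period 4]
Births: 1212 * 0.168 = 204  |  2400 * 0.06 = 144 ⇒ total 348
20–39: 695 * 0.946 = 657
40–59: 1212 * 0.942 = 1142
60–79: 2400 * 0.925 = 2220
80+: 4122 * 0.953 + 16398 * 0.419 = 3928 + 6871 = 10799
Net migration: 80+ − 340 → 10459
→ [348, 657, 1142, 2220, 10459]
Scenario B total after 4 periods: 14826
Difference B − A = 14826 − 13204 = 1622

1622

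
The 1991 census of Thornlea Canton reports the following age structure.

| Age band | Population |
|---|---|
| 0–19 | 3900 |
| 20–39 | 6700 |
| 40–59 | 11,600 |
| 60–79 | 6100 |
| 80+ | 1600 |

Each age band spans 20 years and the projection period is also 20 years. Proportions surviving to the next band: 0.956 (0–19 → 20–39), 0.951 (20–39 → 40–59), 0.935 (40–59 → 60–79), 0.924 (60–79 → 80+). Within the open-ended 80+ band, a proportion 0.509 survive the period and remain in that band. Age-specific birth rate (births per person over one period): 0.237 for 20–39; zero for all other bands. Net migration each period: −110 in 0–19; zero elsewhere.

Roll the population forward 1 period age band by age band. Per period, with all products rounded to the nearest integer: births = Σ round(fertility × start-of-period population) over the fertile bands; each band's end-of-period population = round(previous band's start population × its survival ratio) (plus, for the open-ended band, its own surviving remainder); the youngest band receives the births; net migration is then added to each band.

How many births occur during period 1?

1588

After projecting period 1:
Births: 6700 × 0.237 = 1588
20–39: 3900 × 0.956 = 3728
40–59: 6700 × 0.951 = 6372
60–79: 11600 × 0.935 = 10846
80+: 6100 × 0.924 + 1600 × 0.509 = 5636 + 814 = 6450
Net migration: 0–19 − 110 → 1478
End of period: [1478, 3728, 6372, 10846, 6450]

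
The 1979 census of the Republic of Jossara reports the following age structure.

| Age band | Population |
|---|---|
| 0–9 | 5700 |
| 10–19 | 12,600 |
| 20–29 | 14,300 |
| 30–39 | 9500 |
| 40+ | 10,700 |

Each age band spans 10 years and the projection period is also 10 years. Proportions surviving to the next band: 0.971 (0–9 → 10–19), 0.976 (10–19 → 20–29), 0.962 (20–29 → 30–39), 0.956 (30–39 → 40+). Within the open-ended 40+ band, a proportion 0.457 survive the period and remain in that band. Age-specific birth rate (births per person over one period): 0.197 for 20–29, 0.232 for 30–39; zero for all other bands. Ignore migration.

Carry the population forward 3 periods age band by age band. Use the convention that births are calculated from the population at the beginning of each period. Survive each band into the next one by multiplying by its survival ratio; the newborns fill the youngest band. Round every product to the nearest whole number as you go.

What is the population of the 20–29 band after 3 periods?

4758

(Groups numbered youngest = 1 to oldest = 5.)
After projecting period 1:
Births: 14300 * 0.197 = 2817, 9500 * 0.232 = 2204 → total 5021
Group 2: 5700 * 0.971 = 5535
Group 3: 12600 * 0.976 = 12298
Group 4: 14300 * 0.962 = 13757
Group 5: 9500 * 0.956 + 10700 * 0.457 = 9082 + 4890 = 13972
Giving 5021 / 5535 / 12298 / 13757 / 13972.
After projecting period 2:
Births: 12298 * 0.197 = 2423, 13757 * 0.232 = 3192 → total 5615
Group 2: 5021 * 0.971 = 4875
Group 3: 5535 * 0.976 = 5402
Group 4: 12298 * 0.962 = 11831
Group 5: 13757 * 0.956 + 13972 * 0.457 = 13152 + 6385 = 19537
Giving 5615 / 4875 / 5402 / 11831 / 19537.
After projecting period 3:
Births: 5402 * 0.197 = 1064, 11831 * 0.232 = 2745 → total 3809
Group 2: 5615 * 0.971 = 5452
Group 3: 4875 * 0.976 = 4758
Group 4: 5402 * 0.962 = 5197
Group 5: 11831 * 0.956 + 19537 * 0.457 = 11310 + 8928 = 20238
Giving 3809 / 5452 / 4758 / 5197 / 20238.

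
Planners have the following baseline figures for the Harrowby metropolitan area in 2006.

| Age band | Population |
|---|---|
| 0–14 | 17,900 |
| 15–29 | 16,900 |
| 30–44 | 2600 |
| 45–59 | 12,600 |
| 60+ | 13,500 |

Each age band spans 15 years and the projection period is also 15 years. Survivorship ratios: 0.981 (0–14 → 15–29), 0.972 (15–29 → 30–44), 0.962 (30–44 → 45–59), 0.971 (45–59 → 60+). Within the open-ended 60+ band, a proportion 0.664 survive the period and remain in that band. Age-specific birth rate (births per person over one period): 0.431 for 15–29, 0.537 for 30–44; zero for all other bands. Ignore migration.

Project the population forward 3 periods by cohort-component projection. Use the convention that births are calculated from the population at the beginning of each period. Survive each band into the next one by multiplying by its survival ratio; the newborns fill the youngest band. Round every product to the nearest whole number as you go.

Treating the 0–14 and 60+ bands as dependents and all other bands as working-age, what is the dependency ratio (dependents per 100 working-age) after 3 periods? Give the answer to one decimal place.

After projecting period 1:
Births: 16900 * 0.431 = 7284, 2600 * 0.537 = 1396 → 8680
15–29: 17900 * 0.981 = 17560
30–44: 16900 * 0.972 = 16427
45–59: 2600 * 0.962 = 2501
60+: 12600 * 0.971 + 13500 * 0.664 = 12235 + 8964 = 21199
Population now: 0–14=8680, 15–29=17560, 30–44=16427, 45–59=2501, 60+=21199
After projecting period 2:
Births: 17560 * 0.431 = 7568, 16427 * 0.537 = 8821 → 16389
15–29: 8680 * 0.981 = 8515
30–44: 17560 * 0.972 = 17068
45–59: 16427 * 0.962 = 15803
60+: 2501 * 0.971 + 21199 * 0.664 = 2428 + 14076 = 16504
Population now: 0–14=16389, 15–29=8515, 30–44=17068, 45–59=15803, 60+=16504
After projecting period 3:
Births: 8515 * 0.431 = 3670, 17068 * 0.537 = 9166 → 12836
15–29: 16389 * 0.981 = 16078
30–44: 8515 * 0.972 = 8277
45–59: 17068 * 0.962 = 16419
60+: 15803 * 0.971 + 16504 * 0.664 = 15345 + 10959 = 26304
Population now: 0–14=12836, 15–29=16078, 30–44=8277, 45–59=16419, 60+=26304
Dependents (band 0–14 + band 60+) = 12836 + 26304 = 39140; working-age = 40774; ratio = 39140/40774 × 100 = 96.0

96.0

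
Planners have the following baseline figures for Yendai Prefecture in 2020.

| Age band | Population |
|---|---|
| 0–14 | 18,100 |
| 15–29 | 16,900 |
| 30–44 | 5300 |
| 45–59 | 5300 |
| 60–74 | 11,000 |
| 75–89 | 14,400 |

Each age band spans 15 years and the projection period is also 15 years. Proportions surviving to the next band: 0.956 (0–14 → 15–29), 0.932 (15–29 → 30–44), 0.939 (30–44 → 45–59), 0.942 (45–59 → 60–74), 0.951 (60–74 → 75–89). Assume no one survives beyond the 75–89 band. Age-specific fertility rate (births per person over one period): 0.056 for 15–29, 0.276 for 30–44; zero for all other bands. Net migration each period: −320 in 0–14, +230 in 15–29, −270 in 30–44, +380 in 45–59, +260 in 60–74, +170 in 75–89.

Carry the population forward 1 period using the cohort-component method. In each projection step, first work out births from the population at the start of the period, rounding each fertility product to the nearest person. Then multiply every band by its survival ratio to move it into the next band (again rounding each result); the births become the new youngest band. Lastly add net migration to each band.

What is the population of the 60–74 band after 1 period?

Period 1.
Births: 16900 × 0.056 = 946 ; 5300 × 0.276 = 1463 ⇒ total 2409
15–29: 18100 × 0.956 = 17304
30–44: 16900 × 0.932 = 15751
45–59: 5300 × 0.939 = 4977
60–74: 5300 × 0.942 = 4993
75–89: 11000 × 0.951 = 10461
Net migration: 0–14 − 320 → 2089; 15–29 + 230 → 17534; 30–44 − 270 → 15481; 45–59 + 380 → 5357; 60–74 + 260 → 5253; 75–89 + 170 → 10631
→ [2089, 17534, 15481, 5357, 5253, 10631]

5253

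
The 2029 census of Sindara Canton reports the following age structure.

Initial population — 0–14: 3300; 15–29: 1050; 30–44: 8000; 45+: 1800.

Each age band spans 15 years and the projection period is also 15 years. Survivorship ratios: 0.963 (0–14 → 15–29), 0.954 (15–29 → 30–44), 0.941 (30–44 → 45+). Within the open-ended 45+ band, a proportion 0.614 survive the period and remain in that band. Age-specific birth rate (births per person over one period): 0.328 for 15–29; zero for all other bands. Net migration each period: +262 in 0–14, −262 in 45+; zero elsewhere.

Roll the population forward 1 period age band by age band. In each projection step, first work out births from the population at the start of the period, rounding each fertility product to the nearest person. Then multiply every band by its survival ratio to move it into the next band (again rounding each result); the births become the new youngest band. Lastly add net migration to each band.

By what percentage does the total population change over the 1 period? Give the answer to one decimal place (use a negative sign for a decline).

-7.0

[period 1]
Births: 1050 × 0.328 = 344
15–29: 3300 × 0.963 = 3178
30–44: 1050 × 0.954 = 1002
45+: 8000 × 0.941 + 1800 × 0.614 = 7528 + 1105 = 8633
Net migration: 0–14 + 262 → 606; 45+ − 262 → 8371
End of period: [606, 3178, 1002, 8371]
Total: 14150 → 13157; change = -993; percentage change = -7.0%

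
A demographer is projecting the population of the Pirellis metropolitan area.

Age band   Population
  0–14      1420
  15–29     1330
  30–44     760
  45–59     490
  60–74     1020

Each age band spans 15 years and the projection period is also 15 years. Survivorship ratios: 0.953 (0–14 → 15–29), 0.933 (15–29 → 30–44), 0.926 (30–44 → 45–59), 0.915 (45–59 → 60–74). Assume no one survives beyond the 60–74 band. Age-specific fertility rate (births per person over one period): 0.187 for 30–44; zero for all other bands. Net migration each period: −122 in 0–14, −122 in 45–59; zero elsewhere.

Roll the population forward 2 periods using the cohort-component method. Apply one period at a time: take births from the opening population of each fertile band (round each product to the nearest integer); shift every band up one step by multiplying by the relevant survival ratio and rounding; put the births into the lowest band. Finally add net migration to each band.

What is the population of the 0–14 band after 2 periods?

[period 1]
Births: 760 * 0.187 = 142
15–29: 1420 * 0.953 = 1353
30–44: 1330 * 0.933 = 1241
45–59: 760 * 0.926 = 704
60–74: 490 * 0.915 = 448
Net migration: 0–14 − 122 → 20; 45–59 − 122 → 582
→ [20, 1353, 1241, 582, 448]
[period 2]
Births: 1241 * 0.187 = 232
15–29: 20 * 0.953 = 19
30–44: 1353 * 0.933 = 1262
45–59: 1241 * 0.926 = 1149
60–74: 582 * 0.915 = 533
Net migration: 0–14 − 122 → 110; 45–59 − 122 → 1027
→ [110, 19, 1262, 1027, 533]

110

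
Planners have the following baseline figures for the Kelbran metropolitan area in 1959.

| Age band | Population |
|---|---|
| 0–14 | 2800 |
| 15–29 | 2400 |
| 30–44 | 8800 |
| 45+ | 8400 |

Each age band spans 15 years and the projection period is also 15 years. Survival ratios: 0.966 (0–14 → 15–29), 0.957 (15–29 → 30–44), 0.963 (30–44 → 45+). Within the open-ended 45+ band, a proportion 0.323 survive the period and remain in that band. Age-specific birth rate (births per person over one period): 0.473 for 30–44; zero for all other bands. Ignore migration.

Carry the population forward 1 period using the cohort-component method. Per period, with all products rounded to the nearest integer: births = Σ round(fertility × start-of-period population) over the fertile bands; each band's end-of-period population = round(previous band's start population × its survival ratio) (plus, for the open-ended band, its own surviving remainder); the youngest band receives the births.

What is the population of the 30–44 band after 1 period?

2297

Call the bands 1 to 4, youngest first.
Period 1:
Births: 8800 * 0.473 = 4162
Band 2: 2800 * 0.966 = 2705
Band 3: 2400 * 0.957 = 2297
Band 4: 8800 * 0.963 + 8400 * 0.323 = 8474 + 2713 = 11187
Giving 4162 / 2705 / 2297 / 11187.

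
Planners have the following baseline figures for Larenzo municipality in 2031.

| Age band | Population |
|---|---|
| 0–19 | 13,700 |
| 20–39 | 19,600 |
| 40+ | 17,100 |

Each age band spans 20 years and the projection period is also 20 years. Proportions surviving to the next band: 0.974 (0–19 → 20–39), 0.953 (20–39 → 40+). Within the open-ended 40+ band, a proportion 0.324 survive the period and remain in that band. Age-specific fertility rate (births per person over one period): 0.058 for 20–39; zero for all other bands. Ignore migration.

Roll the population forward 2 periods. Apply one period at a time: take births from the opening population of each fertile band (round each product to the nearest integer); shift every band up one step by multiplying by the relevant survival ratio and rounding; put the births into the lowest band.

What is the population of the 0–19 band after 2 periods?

774

Period 1:
Births: 19600 × 0.058 = 1137
20–39: 13700 × 0.974 = 13344
40+: 19600 × 0.953 + 17100 × 0.324 = 18679 + 5540 = 24219
→ [1137, 13344, 24219]
Period 2:
Births: 13344 × 0.058 = 774
20–39: 1137 × 0.974 = 1107
40+: 13344 × 0.953 + 24219 × 0.324 = 12717 + 7847 = 20564
→ [774, 1107, 20564]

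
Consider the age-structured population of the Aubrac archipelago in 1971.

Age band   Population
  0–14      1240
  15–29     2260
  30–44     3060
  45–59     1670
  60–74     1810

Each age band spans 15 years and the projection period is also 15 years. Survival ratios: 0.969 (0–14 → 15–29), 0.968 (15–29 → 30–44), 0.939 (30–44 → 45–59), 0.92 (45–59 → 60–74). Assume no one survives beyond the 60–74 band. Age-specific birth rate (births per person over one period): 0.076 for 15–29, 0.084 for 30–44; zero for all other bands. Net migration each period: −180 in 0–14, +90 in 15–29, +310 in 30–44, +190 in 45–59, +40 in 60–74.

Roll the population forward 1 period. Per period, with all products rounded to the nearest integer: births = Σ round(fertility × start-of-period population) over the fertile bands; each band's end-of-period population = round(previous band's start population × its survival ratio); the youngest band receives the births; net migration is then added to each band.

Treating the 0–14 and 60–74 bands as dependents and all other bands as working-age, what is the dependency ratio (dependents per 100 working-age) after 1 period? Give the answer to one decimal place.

Let group 1 be 0–14 through group 5 = 60–74.
After projecting period 1:
Births: 2260 * 0.076 = 172  |  3060 * 0.084 = 257 → total 429
Group 2: 1240 * 0.969 = 1202
Group 3: 2260 * 0.968 = 2188
Group 4: 3060 * 0.939 = 2873
Group 5: 1670 * 0.92 = 1536
Net migration: Group 1 − 180 → 249; Group 2 + 90 → 1292; Group 3 + 310 → 2498; Group 4 + 190 → 3063; Group 5 + 40 → 1576
End of period: [249, 1292, 2498, 3063, 1576]
Dependents (band 0–14 + band 60–74) = 249 + 1576 = 1825; working-age = 6853; ratio = 1825/6853 × 100 = 26.6

26.6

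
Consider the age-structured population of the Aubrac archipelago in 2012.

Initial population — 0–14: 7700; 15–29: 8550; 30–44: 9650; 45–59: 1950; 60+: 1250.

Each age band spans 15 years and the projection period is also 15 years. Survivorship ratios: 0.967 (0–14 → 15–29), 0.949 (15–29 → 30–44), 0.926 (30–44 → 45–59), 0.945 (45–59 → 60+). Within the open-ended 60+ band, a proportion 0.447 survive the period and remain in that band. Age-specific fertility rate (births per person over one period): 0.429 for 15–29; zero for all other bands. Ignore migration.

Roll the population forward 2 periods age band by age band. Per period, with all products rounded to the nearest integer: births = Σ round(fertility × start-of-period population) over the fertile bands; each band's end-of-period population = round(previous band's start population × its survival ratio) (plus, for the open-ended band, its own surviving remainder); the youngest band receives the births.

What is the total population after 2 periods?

30840

After projecting period 1:
Births: 8550 * 0.429 = 3668
15–29: 7700 * 0.967 = 7446
30–44: 8550 * 0.949 = 8114
45–59: 9650 * 0.926 = 8936
60+: 1950 * 0.945 + 1250 * 0.447 = 1843 + 559 = 2402
End of period: [3668, 7446, 8114, 8936, 2402]
After projecting period 2:
Births: 7446 * 0.429 = 3194
15–29: 3668 * 0.967 = 3547
30–44: 7446 * 0.949 = 7066
45–59: 8114 * 0.926 = 7514
60+: 8936 * 0.945 + 2402 * 0.447 = 8445 + 1074 = 9519
End of period: [3194, 3547, 7066, 7514, 9519]
Total after period 2: 3194 + 3547 + 7066 + 7514 + 9519 = 30840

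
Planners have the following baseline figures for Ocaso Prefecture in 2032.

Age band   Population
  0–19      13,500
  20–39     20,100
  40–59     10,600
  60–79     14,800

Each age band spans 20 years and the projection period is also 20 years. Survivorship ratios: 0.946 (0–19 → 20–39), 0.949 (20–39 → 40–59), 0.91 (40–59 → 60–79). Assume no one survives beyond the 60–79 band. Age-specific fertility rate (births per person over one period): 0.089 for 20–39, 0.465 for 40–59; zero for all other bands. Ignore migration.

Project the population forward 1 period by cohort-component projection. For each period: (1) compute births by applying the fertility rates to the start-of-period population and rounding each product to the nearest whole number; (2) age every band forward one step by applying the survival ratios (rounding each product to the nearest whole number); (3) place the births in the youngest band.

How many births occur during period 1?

Period 1:
Births: 20100 * 0.089 = 1789  |  10600 * 0.465 = 4929 — total 6718
20–39: 13500 * 0.946 = 12771
40–59: 20100 * 0.949 = 19075
60–79: 10600 * 0.91 = 9646
Giving 6718 / 12771 / 19075 / 9646.

6718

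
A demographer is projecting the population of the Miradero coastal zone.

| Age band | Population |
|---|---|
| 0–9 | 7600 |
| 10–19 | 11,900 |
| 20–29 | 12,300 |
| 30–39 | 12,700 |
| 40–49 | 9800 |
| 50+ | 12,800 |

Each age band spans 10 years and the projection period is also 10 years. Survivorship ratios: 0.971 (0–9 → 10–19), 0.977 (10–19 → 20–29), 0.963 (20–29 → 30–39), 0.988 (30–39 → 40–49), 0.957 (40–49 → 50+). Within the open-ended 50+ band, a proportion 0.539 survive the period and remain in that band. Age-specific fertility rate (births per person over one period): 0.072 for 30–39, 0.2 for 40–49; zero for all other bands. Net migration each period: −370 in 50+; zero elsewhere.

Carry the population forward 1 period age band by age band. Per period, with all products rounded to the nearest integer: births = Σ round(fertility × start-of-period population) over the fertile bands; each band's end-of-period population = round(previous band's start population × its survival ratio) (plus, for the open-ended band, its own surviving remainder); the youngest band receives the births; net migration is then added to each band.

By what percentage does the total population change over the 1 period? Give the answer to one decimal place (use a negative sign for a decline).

-7.3

Period 1.
Births: 12700 * 0.072 = 914  |  9800 * 0.2 = 1960 → 2874
10–19: 7600 * 0.971 = 7380
20–29: 11900 * 0.977 = 11626
30–39: 12300 * 0.963 = 11845
40–49: 12700 * 0.988 = 12548
50+: 9800 * 0.957 + 12800 * 0.539 = 9379 + 6899 = 16278
Net migration: 50+ − 370 → 15908
Giving 2874 / 7380 / 11626 / 11845 / 12548 / 15908.
Total: 67100 → 62181; change = -4919; percentage change = -7.3%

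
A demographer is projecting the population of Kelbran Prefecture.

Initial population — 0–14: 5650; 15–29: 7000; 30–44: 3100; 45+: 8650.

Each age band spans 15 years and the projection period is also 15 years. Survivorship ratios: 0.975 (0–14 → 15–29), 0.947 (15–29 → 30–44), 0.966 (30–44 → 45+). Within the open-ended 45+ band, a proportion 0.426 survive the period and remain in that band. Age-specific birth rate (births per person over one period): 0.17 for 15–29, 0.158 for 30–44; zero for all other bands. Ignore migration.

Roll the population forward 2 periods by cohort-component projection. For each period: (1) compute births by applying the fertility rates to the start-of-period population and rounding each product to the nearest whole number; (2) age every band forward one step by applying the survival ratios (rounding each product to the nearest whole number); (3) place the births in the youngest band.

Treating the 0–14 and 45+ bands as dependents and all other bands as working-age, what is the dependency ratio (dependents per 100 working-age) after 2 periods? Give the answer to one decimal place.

163.9

Period 1:
Births: 7000 * 0.17 = 1190  |  3100 * 0.158 = 490 → total 1680
15–29: 5650 * 0.975 = 5509
30–44: 7000 * 0.947 = 6629
45+: 3100 * 0.966 + 8650 * 0.426 = 2995 + 3685 = 6680
Population now: 0–14=1680, 15–29=5509, 30–44=6629, 45+=6680
Period 2:
Births: 5509 * 0.17 = 937  |  6629 * 0.158 = 1047 → total 1984
15–29: 1680 * 0.975 = 1638
30–44: 5509 * 0.947 = 5217
45+: 6629 * 0.966 + 6680 * 0.426 = 6404 + 2846 = 9250
Population now: 0–14=1984, 15–29=1638, 30–44=5217, 45+=9250
Dependents (band 0–14 + band 45+) = 1984 + 9250 = 11234; working-age = 6855; ratio = 11234/6855 × 100 = 163.9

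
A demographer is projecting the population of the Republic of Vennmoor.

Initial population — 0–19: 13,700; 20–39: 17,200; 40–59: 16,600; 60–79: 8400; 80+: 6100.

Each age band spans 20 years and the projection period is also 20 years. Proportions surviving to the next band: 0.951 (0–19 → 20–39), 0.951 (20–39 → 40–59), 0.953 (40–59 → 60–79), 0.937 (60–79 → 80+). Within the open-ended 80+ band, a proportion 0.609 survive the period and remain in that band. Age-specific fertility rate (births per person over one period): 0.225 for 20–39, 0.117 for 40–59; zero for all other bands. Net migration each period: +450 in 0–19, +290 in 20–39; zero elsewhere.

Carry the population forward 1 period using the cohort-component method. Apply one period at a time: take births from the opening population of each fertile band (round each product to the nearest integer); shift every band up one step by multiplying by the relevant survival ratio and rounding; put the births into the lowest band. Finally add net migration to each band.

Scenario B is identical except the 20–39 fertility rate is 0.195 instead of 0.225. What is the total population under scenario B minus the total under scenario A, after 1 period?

[period 1]
Births: 17200 × 0.225 = 3870, 16600 × 0.117 = 1942 ⇒ total 5812
20–39: 13700 × 0.951 = 13029
40–59: 17200 × 0.951 = 16357
60–79: 16600 × 0.953 = 15820
80+: 8400 × 0.937 + 6100 × 0.609 = 7871 + 3715 = 11586
Net migration: 0–19 + 450 → 6262; 20–39 + 290 → 13319
End of period: [6262, 13319, 16357, 15820, 11586]
Scenario A total after 1 period: 63344
Scenario B projection —
[period 1]
Births: 17200 × 0.195 = 3354, 16600 × 0.117 = 1942 ⇒ total 5296
20–39: 13700 × 0.951 = 13029
40–59: 17200 × 0.951 = 16357
60–79: 16600 × 0.953 = 15820
80+: 8400 × 0.937 + 6100 × 0.609 = 7871 + 3715 = 11586
Net migration: 0–19 + 450 → 5746; 20–39 + 290 → 13319
End of period: [5746, 13319, 16357, 15820, 11586]
Scenario B total after 1 period: 62828
Difference B − A = 62828 − 63344 = -516

-516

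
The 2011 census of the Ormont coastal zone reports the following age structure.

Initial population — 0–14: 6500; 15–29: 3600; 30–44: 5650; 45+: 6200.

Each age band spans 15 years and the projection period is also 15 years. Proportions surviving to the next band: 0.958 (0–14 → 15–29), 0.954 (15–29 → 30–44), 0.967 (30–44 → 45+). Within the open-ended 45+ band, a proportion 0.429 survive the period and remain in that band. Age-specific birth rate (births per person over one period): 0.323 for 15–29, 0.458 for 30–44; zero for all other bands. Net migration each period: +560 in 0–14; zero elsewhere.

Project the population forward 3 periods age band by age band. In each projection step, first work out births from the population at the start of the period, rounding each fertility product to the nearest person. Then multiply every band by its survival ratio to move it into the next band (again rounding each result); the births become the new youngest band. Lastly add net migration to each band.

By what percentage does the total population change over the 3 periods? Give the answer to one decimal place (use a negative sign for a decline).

-3.5

Period 1:
Births: 3600 * 0.323 = 1163 ; 5650 * 0.458 = 2588 ⇒ total 3751
15–29: 6500 * 0.958 = 6227
30–44: 3600 * 0.954 = 3434
45+: 5650 * 0.967 + 6200 * 0.429 = 5464 + 2660 = 8124
Net migration: 0–14 + 560 → 4311
End of period: [4311, 6227, 3434, 8124]
Period 2:
Births: 6227 * 0.323 = 2011 ; 3434 * 0.458 = 1573 ⇒ total 3584
15–29: 4311 * 0.958 = 4130
30–44: 6227 * 0.954 = 5941
45+: 3434 * 0.967 + 8124 * 0.429 = 3321 + 3485 = 6806
Net migration: 0–14 + 560 → 4144
End of period: [4144, 4130, 5941, 6806]
Period 3:
Births: 4130 * 0.323 = 1334 ; 5941 * 0.458 = 2721 ⇒ total 4055
15–29: 4144 * 0.958 = 3970
30–44: 4130 * 0.954 = 3940
45+: 5941 * 0.967 + 6806 * 0.429 = 5745 + 2920 = 8665
Net migration: 0–14 + 560 → 4615
End of period: [4615, 3970, 3940, 8665]
Total: 21950 → 21190; change = -760; percentage change = -3.5%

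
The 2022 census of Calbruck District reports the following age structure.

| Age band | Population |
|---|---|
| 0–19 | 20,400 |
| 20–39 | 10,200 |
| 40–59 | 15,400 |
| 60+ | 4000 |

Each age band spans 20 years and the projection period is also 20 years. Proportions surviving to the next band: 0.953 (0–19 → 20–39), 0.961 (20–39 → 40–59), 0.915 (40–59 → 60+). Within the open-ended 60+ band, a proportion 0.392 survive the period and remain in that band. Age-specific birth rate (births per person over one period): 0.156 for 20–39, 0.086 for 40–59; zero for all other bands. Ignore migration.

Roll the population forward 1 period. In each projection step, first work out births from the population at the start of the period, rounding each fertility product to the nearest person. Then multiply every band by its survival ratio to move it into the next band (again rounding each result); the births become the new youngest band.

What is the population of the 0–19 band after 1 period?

2915

[period 1]
Births: 10200 * 0.156 = 1591, 15400 * 0.086 = 1324 → 2915
20–39: 20400 * 0.953 = 19441
40–59: 10200 * 0.961 = 9802
60+: 15400 * 0.915 + 4000 * 0.392 = 14091 + 1568 = 15659
Giving 2915 / 19441 / 9802 / 15659.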